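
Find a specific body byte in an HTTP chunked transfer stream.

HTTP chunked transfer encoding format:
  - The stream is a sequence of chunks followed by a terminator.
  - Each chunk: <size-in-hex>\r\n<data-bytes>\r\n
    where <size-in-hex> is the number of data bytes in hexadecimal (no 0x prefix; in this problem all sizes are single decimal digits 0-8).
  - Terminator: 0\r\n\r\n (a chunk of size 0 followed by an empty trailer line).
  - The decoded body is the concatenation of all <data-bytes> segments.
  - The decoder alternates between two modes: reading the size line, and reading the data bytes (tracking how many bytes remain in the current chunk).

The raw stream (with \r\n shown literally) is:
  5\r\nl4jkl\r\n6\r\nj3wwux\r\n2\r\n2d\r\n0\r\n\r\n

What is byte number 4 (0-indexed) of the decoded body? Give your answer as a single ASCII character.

Chunk 1: stream[0..1]='5' size=0x5=5, data at stream[3..8]='l4jkl' -> body[0..5], body so far='l4jkl'
Chunk 2: stream[10..11]='6' size=0x6=6, data at stream[13..19]='j3wwux' -> body[5..11], body so far='l4jklj3wwux'
Chunk 3: stream[21..22]='2' size=0x2=2, data at stream[24..26]='2d' -> body[11..13], body so far='l4jklj3wwux2d'
Chunk 4: stream[28..29]='0' size=0 (terminator). Final body='l4jklj3wwux2d' (13 bytes)
Body byte 4 = 'l'

Answer: l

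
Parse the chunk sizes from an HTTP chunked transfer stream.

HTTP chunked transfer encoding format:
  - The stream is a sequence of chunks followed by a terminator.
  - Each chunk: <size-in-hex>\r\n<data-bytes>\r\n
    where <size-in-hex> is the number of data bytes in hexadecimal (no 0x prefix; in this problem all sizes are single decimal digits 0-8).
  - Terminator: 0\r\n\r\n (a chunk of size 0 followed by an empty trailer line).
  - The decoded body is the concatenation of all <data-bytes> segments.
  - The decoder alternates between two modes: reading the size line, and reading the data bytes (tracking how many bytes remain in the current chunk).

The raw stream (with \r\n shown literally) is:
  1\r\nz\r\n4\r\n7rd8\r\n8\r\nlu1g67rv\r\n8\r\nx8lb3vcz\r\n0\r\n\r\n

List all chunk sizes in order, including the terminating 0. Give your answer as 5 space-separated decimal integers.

Answer: 1 4 8 8 0

Derivation:
Chunk 1: stream[0..1]='1' size=0x1=1, data at stream[3..4]='z' -> body[0..1], body so far='z'
Chunk 2: stream[6..7]='4' size=0x4=4, data at stream[9..13]='7rd8' -> body[1..5], body so far='z7rd8'
Chunk 3: stream[15..16]='8' size=0x8=8, data at stream[18..26]='lu1g67rv' -> body[5..13], body so far='z7rd8lu1g67rv'
Chunk 4: stream[28..29]='8' size=0x8=8, data at stream[31..39]='x8lb3vcz' -> body[13..21], body so far='z7rd8lu1g67rvx8lb3vcz'
Chunk 5: stream[41..42]='0' size=0 (terminator). Final body='z7rd8lu1g67rvx8lb3vcz' (21 bytes)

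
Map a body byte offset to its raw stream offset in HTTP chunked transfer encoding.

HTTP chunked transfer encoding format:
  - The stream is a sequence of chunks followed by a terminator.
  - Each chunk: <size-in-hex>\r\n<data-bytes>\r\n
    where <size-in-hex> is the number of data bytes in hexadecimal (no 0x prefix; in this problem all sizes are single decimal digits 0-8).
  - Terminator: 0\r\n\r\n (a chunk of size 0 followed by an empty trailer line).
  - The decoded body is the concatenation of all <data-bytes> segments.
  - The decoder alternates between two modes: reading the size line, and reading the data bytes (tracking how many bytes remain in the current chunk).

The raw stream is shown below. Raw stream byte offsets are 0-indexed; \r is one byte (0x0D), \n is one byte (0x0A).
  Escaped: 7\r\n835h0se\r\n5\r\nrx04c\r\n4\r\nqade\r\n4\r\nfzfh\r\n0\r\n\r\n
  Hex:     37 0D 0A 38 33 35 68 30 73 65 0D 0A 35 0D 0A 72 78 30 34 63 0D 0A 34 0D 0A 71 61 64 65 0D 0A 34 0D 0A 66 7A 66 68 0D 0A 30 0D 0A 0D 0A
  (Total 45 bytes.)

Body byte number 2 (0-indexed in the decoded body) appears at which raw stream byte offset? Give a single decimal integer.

Chunk 1: stream[0..1]='7' size=0x7=7, data at stream[3..10]='835h0se' -> body[0..7], body so far='835h0se'
Chunk 2: stream[12..13]='5' size=0x5=5, data at stream[15..20]='rx04c' -> body[7..12], body so far='835h0serx04c'
Chunk 3: stream[22..23]='4' size=0x4=4, data at stream[25..29]='qade' -> body[12..16], body so far='835h0serx04cqade'
Chunk 4: stream[31..32]='4' size=0x4=4, data at stream[34..38]='fzfh' -> body[16..20], body so far='835h0serx04cqadefzfh'
Chunk 5: stream[40..41]='0' size=0 (terminator). Final body='835h0serx04cqadefzfh' (20 bytes)
Body byte 2 at stream offset 5

Answer: 5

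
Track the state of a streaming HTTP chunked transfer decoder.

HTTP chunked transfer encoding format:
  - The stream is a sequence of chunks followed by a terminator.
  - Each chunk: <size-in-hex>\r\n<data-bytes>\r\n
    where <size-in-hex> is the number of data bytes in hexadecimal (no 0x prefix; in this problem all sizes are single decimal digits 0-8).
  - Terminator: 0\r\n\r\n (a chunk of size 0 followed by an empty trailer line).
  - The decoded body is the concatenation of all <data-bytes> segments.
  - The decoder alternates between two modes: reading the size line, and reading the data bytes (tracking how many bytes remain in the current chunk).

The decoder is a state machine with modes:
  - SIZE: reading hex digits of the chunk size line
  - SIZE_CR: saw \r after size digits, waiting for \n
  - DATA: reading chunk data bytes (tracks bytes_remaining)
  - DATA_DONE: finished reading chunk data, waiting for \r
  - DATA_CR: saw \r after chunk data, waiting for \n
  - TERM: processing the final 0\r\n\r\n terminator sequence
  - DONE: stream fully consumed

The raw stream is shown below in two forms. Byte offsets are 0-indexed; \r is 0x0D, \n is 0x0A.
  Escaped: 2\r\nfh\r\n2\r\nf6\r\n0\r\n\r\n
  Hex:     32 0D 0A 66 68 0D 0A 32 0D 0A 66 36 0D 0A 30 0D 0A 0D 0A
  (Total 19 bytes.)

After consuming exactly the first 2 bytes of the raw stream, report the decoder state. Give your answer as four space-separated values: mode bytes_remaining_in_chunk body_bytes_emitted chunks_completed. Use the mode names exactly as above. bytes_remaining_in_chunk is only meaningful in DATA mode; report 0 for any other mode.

Byte 0 = '2': mode=SIZE remaining=0 emitted=0 chunks_done=0
Byte 1 = 0x0D: mode=SIZE_CR remaining=0 emitted=0 chunks_done=0

Answer: SIZE_CR 0 0 0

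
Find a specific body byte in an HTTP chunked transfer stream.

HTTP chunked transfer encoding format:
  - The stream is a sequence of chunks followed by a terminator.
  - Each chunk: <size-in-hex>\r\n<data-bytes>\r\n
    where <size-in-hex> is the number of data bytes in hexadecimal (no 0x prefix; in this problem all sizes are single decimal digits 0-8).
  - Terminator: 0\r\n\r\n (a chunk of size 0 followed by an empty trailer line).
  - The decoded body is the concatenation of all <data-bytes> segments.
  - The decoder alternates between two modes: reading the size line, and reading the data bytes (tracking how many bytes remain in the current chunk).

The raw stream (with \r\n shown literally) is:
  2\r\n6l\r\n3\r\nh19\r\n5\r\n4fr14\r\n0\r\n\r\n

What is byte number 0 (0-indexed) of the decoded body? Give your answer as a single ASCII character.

Chunk 1: stream[0..1]='2' size=0x2=2, data at stream[3..5]='6l' -> body[0..2], body so far='6l'
Chunk 2: stream[7..8]='3' size=0x3=3, data at stream[10..13]='h19' -> body[2..5], body so far='6lh19'
Chunk 3: stream[15..16]='5' size=0x5=5, data at stream[18..23]='4fr14' -> body[5..10], body so far='6lh194fr14'
Chunk 4: stream[25..26]='0' size=0 (terminator). Final body='6lh194fr14' (10 bytes)
Body byte 0 = '6'

Answer: 6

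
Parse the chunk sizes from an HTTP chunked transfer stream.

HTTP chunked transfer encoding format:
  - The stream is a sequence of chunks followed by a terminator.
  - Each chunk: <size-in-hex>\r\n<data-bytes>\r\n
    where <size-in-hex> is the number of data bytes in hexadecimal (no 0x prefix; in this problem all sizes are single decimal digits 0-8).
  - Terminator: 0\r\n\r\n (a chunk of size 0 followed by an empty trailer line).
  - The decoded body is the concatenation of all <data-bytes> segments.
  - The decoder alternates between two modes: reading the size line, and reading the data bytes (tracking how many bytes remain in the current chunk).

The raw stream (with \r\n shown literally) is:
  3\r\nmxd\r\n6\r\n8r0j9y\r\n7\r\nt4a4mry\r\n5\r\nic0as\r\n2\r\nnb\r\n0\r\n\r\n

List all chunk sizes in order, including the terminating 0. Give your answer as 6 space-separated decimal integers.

Answer: 3 6 7 5 2 0

Derivation:
Chunk 1: stream[0..1]='3' size=0x3=3, data at stream[3..6]='mxd' -> body[0..3], body so far='mxd'
Chunk 2: stream[8..9]='6' size=0x6=6, data at stream[11..17]='8r0j9y' -> body[3..9], body so far='mxd8r0j9y'
Chunk 3: stream[19..20]='7' size=0x7=7, data at stream[22..29]='t4a4mry' -> body[9..16], body so far='mxd8r0j9yt4a4mry'
Chunk 4: stream[31..32]='5' size=0x5=5, data at stream[34..39]='ic0as' -> body[16..21], body so far='mxd8r0j9yt4a4mryic0as'
Chunk 5: stream[41..42]='2' size=0x2=2, data at stream[44..46]='nb' -> body[21..23], body so far='mxd8r0j9yt4a4mryic0asnb'
Chunk 6: stream[48..49]='0' size=0 (terminator). Final body='mxd8r0j9yt4a4mryic0asnb' (23 bytes)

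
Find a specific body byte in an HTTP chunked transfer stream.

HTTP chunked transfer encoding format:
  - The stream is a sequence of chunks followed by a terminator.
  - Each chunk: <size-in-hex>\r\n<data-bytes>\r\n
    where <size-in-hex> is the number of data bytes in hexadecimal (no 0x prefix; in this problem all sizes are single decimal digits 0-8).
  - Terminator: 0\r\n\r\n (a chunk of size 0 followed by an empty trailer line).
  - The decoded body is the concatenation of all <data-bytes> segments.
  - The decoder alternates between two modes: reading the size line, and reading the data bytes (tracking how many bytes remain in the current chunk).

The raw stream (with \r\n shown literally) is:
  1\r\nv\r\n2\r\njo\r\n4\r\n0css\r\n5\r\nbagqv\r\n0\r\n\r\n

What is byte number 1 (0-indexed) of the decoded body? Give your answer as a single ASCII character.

Chunk 1: stream[0..1]='1' size=0x1=1, data at stream[3..4]='v' -> body[0..1], body so far='v'
Chunk 2: stream[6..7]='2' size=0x2=2, data at stream[9..11]='jo' -> body[1..3], body so far='vjo'
Chunk 3: stream[13..14]='4' size=0x4=4, data at stream[16..20]='0css' -> body[3..7], body so far='vjo0css'
Chunk 4: stream[22..23]='5' size=0x5=5, data at stream[25..30]='bagqv' -> body[7..12], body so far='vjo0cssbagqv'
Chunk 5: stream[32..33]='0' size=0 (terminator). Final body='vjo0cssbagqv' (12 bytes)
Body byte 1 = 'j'

Answer: j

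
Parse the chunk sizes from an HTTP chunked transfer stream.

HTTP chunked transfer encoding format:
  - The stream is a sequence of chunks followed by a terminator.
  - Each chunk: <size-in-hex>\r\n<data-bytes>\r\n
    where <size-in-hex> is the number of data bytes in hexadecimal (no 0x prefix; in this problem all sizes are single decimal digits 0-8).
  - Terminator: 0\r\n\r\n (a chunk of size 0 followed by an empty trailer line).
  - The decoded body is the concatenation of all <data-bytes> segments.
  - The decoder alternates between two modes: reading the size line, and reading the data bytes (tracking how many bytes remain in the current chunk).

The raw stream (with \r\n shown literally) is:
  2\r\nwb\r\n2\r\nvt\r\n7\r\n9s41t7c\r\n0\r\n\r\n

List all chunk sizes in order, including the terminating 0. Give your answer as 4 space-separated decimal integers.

Chunk 1: stream[0..1]='2' size=0x2=2, data at stream[3..5]='wb' -> body[0..2], body so far='wb'
Chunk 2: stream[7..8]='2' size=0x2=2, data at stream[10..12]='vt' -> body[2..4], body so far='wbvt'
Chunk 3: stream[14..15]='7' size=0x7=7, data at stream[17..24]='9s41t7c' -> body[4..11], body so far='wbvt9s41t7c'
Chunk 4: stream[26..27]='0' size=0 (terminator). Final body='wbvt9s41t7c' (11 bytes)

Answer: 2 2 7 0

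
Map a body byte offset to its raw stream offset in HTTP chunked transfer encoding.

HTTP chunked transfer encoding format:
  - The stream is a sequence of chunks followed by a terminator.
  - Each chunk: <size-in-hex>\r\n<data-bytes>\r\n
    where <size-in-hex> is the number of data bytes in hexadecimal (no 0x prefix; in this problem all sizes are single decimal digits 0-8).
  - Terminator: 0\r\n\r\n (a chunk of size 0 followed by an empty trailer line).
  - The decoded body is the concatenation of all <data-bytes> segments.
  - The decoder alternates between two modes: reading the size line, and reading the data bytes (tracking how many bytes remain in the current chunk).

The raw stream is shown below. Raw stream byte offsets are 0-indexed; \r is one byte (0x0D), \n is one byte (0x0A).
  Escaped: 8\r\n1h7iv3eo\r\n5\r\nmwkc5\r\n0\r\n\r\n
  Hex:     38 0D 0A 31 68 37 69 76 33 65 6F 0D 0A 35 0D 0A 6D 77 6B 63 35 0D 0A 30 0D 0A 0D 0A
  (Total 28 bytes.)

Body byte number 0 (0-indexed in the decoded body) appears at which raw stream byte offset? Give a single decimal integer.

Chunk 1: stream[0..1]='8' size=0x8=8, data at stream[3..11]='1h7iv3eo' -> body[0..8], body so far='1h7iv3eo'
Chunk 2: stream[13..14]='5' size=0x5=5, data at stream[16..21]='mwkc5' -> body[8..13], body so far='1h7iv3eomwkc5'
Chunk 3: stream[23..24]='0' size=0 (terminator). Final body='1h7iv3eomwkc5' (13 bytes)
Body byte 0 at stream offset 3

Answer: 3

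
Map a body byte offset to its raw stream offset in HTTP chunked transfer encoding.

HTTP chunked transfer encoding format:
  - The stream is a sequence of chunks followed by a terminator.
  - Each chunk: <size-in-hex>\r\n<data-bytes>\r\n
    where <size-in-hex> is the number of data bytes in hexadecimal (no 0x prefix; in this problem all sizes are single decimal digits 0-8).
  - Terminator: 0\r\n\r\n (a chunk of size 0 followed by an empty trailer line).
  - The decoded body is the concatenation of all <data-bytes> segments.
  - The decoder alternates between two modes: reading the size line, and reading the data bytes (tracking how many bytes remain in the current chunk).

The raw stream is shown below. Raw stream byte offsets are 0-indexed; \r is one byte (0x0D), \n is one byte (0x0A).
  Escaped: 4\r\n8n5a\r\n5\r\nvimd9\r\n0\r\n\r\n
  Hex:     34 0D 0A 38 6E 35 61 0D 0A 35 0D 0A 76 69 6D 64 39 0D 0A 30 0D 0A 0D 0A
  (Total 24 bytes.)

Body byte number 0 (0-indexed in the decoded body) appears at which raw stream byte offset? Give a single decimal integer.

Answer: 3

Derivation:
Chunk 1: stream[0..1]='4' size=0x4=4, data at stream[3..7]='8n5a' -> body[0..4], body so far='8n5a'
Chunk 2: stream[9..10]='5' size=0x5=5, data at stream[12..17]='vimd9' -> body[4..9], body so far='8n5avimd9'
Chunk 3: stream[19..20]='0' size=0 (terminator). Final body='8n5avimd9' (9 bytes)
Body byte 0 at stream offset 3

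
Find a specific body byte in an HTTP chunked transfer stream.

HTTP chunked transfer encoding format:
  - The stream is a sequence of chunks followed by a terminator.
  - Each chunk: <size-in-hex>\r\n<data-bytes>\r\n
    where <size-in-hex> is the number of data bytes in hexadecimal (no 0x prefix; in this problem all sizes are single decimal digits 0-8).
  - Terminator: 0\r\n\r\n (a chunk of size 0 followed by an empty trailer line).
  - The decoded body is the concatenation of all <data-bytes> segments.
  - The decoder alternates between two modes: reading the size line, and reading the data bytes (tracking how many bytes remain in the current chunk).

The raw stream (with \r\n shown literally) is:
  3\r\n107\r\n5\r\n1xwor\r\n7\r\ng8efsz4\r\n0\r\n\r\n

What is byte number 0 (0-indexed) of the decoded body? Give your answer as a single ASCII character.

Chunk 1: stream[0..1]='3' size=0x3=3, data at stream[3..6]='107' -> body[0..3], body so far='107'
Chunk 2: stream[8..9]='5' size=0x5=5, data at stream[11..16]='1xwor' -> body[3..8], body so far='1071xwor'
Chunk 3: stream[18..19]='7' size=0x7=7, data at stream[21..28]='g8efsz4' -> body[8..15], body so far='1071xworg8efsz4'
Chunk 4: stream[30..31]='0' size=0 (terminator). Final body='1071xworg8efsz4' (15 bytes)
Body byte 0 = '1'

Answer: 1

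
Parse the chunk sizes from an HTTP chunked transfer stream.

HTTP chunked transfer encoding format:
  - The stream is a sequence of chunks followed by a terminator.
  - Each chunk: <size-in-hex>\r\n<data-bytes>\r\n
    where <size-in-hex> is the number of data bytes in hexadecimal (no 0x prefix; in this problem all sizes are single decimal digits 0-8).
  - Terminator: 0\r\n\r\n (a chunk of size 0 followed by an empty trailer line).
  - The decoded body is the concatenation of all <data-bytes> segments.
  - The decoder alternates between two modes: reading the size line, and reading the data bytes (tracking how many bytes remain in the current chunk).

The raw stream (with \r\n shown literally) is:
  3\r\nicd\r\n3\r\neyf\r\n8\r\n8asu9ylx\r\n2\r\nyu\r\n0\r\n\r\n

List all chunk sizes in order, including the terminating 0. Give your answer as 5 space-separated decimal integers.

Answer: 3 3 8 2 0

Derivation:
Chunk 1: stream[0..1]='3' size=0x3=3, data at stream[3..6]='icd' -> body[0..3], body so far='icd'
Chunk 2: stream[8..9]='3' size=0x3=3, data at stream[11..14]='eyf' -> body[3..6], body so far='icdeyf'
Chunk 3: stream[16..17]='8' size=0x8=8, data at stream[19..27]='8asu9ylx' -> body[6..14], body so far='icdeyf8asu9ylx'
Chunk 4: stream[29..30]='2' size=0x2=2, data at stream[32..34]='yu' -> body[14..16], body so far='icdeyf8asu9ylxyu'
Chunk 5: stream[36..37]='0' size=0 (terminator). Final body='icdeyf8asu9ylxyu' (16 bytes)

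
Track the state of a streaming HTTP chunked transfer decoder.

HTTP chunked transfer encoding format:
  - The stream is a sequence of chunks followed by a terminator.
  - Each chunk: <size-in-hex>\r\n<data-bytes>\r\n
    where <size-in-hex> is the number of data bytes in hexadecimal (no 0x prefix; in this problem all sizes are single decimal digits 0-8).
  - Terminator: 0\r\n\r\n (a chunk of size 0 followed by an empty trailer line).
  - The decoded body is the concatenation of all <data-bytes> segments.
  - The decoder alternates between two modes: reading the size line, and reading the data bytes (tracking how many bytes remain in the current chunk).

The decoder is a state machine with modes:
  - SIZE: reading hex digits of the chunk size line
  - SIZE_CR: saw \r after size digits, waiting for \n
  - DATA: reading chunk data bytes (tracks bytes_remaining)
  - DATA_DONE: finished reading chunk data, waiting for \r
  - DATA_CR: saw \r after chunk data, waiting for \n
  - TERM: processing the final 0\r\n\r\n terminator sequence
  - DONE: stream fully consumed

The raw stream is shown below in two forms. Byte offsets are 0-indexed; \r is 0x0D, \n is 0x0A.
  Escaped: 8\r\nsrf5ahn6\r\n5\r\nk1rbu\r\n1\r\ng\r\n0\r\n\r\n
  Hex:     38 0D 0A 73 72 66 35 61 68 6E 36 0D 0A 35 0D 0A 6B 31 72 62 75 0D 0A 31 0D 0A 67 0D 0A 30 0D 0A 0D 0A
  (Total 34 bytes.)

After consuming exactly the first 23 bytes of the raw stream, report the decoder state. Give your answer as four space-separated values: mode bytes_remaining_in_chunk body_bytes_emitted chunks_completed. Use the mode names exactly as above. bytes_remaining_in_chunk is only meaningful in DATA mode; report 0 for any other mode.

Answer: SIZE 0 13 2

Derivation:
Byte 0 = '8': mode=SIZE remaining=0 emitted=0 chunks_done=0
Byte 1 = 0x0D: mode=SIZE_CR remaining=0 emitted=0 chunks_done=0
Byte 2 = 0x0A: mode=DATA remaining=8 emitted=0 chunks_done=0
Byte 3 = 's': mode=DATA remaining=7 emitted=1 chunks_done=0
Byte 4 = 'r': mode=DATA remaining=6 emitted=2 chunks_done=0
Byte 5 = 'f': mode=DATA remaining=5 emitted=3 chunks_done=0
Byte 6 = '5': mode=DATA remaining=4 emitted=4 chunks_done=0
Byte 7 = 'a': mode=DATA remaining=3 emitted=5 chunks_done=0
Byte 8 = 'h': mode=DATA remaining=2 emitted=6 chunks_done=0
Byte 9 = 'n': mode=DATA remaining=1 emitted=7 chunks_done=0
Byte 10 = '6': mode=DATA_DONE remaining=0 emitted=8 chunks_done=0
Byte 11 = 0x0D: mode=DATA_CR remaining=0 emitted=8 chunks_done=0
Byte 12 = 0x0A: mode=SIZE remaining=0 emitted=8 chunks_done=1
Byte 13 = '5': mode=SIZE remaining=0 emitted=8 chunks_done=1
Byte 14 = 0x0D: mode=SIZE_CR remaining=0 emitted=8 chunks_done=1
Byte 15 = 0x0A: mode=DATA remaining=5 emitted=8 chunks_done=1
Byte 16 = 'k': mode=DATA remaining=4 emitted=9 chunks_done=1
Byte 17 = '1': mode=DATA remaining=3 emitted=10 chunks_done=1
Byte 18 = 'r': mode=DATA remaining=2 emitted=11 chunks_done=1
Byte 19 = 'b': mode=DATA remaining=1 emitted=12 chunks_done=1
Byte 20 = 'u': mode=DATA_DONE remaining=0 emitted=13 chunks_done=1
Byte 21 = 0x0D: mode=DATA_CR remaining=0 emitted=13 chunks_done=1
Byte 22 = 0x0A: mode=SIZE remaining=0 emitted=13 chunks_done=2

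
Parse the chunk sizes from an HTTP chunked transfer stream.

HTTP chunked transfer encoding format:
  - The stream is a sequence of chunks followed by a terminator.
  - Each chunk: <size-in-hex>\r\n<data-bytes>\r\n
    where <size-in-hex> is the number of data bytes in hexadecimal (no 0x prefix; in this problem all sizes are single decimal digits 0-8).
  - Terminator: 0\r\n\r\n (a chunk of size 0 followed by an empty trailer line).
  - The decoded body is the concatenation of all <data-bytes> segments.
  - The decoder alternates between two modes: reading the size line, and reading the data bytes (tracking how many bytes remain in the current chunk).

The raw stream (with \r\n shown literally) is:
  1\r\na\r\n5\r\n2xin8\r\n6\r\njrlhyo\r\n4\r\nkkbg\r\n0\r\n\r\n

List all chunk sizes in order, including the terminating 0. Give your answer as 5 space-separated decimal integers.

Chunk 1: stream[0..1]='1' size=0x1=1, data at stream[3..4]='a' -> body[0..1], body so far='a'
Chunk 2: stream[6..7]='5' size=0x5=5, data at stream[9..14]='2xin8' -> body[1..6], body so far='a2xin8'
Chunk 3: stream[16..17]='6' size=0x6=6, data at stream[19..25]='jrlhyo' -> body[6..12], body so far='a2xin8jrlhyo'
Chunk 4: stream[27..28]='4' size=0x4=4, data at stream[30..34]='kkbg' -> body[12..16], body so far='a2xin8jrlhyokkbg'
Chunk 5: stream[36..37]='0' size=0 (terminator). Final body='a2xin8jrlhyokkbg' (16 bytes)

Answer: 1 5 6 4 0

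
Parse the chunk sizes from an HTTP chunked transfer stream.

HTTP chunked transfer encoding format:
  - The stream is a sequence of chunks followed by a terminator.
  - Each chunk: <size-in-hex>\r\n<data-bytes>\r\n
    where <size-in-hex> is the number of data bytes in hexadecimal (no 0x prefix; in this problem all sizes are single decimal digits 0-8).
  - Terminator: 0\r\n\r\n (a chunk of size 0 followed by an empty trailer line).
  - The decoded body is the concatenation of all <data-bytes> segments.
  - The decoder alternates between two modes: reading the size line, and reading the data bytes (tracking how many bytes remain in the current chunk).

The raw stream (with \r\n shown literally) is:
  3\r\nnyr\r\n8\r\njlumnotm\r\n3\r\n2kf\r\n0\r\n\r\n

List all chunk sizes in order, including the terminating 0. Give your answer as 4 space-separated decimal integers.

Chunk 1: stream[0..1]='3' size=0x3=3, data at stream[3..6]='nyr' -> body[0..3], body so far='nyr'
Chunk 2: stream[8..9]='8' size=0x8=8, data at stream[11..19]='jlumnotm' -> body[3..11], body so far='nyrjlumnotm'
Chunk 3: stream[21..22]='3' size=0x3=3, data at stream[24..27]='2kf' -> body[11..14], body so far='nyrjlumnotm2kf'
Chunk 4: stream[29..30]='0' size=0 (terminator). Final body='nyrjlumnotm2kf' (14 bytes)

Answer: 3 8 3 0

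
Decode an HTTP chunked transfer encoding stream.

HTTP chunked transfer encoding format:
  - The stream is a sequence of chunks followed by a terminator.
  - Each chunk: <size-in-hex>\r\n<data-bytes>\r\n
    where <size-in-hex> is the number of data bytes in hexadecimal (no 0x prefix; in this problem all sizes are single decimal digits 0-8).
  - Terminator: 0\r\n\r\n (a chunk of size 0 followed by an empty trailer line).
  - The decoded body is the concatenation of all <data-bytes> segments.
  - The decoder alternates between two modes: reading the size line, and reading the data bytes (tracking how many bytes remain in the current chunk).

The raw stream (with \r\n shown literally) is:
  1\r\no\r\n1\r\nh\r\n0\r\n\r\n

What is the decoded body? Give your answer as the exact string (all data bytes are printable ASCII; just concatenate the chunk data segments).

Chunk 1: stream[0..1]='1' size=0x1=1, data at stream[3..4]='o' -> body[0..1], body so far='o'
Chunk 2: stream[6..7]='1' size=0x1=1, data at stream[9..10]='h' -> body[1..2], body so far='oh'
Chunk 3: stream[12..13]='0' size=0 (terminator). Final body='oh' (2 bytes)

Answer: oh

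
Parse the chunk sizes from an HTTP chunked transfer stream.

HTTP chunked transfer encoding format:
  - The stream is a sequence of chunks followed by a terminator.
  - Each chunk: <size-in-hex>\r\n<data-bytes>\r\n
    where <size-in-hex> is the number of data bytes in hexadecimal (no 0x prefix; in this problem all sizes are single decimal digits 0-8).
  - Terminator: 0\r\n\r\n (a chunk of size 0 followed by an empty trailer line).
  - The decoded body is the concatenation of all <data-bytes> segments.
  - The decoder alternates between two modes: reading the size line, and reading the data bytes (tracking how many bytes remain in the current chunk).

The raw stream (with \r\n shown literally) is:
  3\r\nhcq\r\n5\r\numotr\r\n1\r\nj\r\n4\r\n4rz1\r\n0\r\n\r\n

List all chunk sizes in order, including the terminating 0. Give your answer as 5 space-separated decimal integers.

Answer: 3 5 1 4 0

Derivation:
Chunk 1: stream[0..1]='3' size=0x3=3, data at stream[3..6]='hcq' -> body[0..3], body so far='hcq'
Chunk 2: stream[8..9]='5' size=0x5=5, data at stream[11..16]='umotr' -> body[3..8], body so far='hcqumotr'
Chunk 3: stream[18..19]='1' size=0x1=1, data at stream[21..22]='j' -> body[8..9], body so far='hcqumotrj'
Chunk 4: stream[24..25]='4' size=0x4=4, data at stream[27..31]='4rz1' -> body[9..13], body so far='hcqumotrj4rz1'
Chunk 5: stream[33..34]='0' size=0 (terminator). Final body='hcqumotrj4rz1' (13 bytes)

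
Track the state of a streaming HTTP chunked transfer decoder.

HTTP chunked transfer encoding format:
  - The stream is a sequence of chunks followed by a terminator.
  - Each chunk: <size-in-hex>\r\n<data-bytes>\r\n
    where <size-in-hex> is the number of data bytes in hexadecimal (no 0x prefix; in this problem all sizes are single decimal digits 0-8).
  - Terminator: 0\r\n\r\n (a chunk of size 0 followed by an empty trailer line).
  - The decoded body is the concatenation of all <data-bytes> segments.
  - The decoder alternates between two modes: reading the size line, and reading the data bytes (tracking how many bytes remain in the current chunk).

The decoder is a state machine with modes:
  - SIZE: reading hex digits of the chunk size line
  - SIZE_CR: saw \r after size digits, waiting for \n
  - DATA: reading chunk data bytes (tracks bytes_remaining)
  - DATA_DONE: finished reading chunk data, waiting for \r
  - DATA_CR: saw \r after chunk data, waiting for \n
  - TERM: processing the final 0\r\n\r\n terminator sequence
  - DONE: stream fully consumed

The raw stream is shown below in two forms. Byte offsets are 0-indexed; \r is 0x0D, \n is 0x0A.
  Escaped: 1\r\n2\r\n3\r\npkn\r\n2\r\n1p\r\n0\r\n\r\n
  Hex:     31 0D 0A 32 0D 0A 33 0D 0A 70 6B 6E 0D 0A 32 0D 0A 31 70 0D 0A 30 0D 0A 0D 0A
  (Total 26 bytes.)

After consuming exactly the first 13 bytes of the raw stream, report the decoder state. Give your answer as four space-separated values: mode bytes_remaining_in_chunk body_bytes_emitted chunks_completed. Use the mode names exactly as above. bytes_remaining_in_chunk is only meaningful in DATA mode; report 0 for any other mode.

Byte 0 = '1': mode=SIZE remaining=0 emitted=0 chunks_done=0
Byte 1 = 0x0D: mode=SIZE_CR remaining=0 emitted=0 chunks_done=0
Byte 2 = 0x0A: mode=DATA remaining=1 emitted=0 chunks_done=0
Byte 3 = '2': mode=DATA_DONE remaining=0 emitted=1 chunks_done=0
Byte 4 = 0x0D: mode=DATA_CR remaining=0 emitted=1 chunks_done=0
Byte 5 = 0x0A: mode=SIZE remaining=0 emitted=1 chunks_done=1
Byte 6 = '3': mode=SIZE remaining=0 emitted=1 chunks_done=1
Byte 7 = 0x0D: mode=SIZE_CR remaining=0 emitted=1 chunks_done=1
Byte 8 = 0x0A: mode=DATA remaining=3 emitted=1 chunks_done=1
Byte 9 = 'p': mode=DATA remaining=2 emitted=2 chunks_done=1
Byte 10 = 'k': mode=DATA remaining=1 emitted=3 chunks_done=1
Byte 11 = 'n': mode=DATA_DONE remaining=0 emitted=4 chunks_done=1
Byte 12 = 0x0D: mode=DATA_CR remaining=0 emitted=4 chunks_done=1

Answer: DATA_CR 0 4 1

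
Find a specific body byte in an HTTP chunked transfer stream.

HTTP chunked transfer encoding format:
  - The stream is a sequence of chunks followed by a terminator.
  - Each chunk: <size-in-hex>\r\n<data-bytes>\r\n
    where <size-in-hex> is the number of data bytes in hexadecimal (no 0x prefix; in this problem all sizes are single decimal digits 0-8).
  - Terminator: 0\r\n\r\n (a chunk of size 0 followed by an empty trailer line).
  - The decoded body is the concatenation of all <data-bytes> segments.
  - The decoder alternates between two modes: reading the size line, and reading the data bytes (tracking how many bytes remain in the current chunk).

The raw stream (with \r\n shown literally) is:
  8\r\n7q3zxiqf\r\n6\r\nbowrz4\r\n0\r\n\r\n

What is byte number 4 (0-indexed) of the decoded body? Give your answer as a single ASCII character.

Chunk 1: stream[0..1]='8' size=0x8=8, data at stream[3..11]='7q3zxiqf' -> body[0..8], body so far='7q3zxiqf'
Chunk 2: stream[13..14]='6' size=0x6=6, data at stream[16..22]='bowrz4' -> body[8..14], body so far='7q3zxiqfbowrz4'
Chunk 3: stream[24..25]='0' size=0 (terminator). Final body='7q3zxiqfbowrz4' (14 bytes)
Body byte 4 = 'x'

Answer: x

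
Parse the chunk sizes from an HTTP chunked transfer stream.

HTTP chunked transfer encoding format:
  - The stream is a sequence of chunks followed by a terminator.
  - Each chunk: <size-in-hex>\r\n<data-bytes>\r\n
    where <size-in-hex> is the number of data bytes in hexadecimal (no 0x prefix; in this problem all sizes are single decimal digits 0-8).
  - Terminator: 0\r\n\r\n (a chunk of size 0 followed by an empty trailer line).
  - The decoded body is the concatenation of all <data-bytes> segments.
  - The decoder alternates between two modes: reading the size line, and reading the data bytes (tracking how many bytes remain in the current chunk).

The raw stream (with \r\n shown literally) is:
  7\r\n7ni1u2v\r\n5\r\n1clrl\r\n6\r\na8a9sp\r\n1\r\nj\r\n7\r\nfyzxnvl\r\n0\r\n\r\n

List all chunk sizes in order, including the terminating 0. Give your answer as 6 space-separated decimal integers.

Answer: 7 5 6 1 7 0

Derivation:
Chunk 1: stream[0..1]='7' size=0x7=7, data at stream[3..10]='7ni1u2v' -> body[0..7], body so far='7ni1u2v'
Chunk 2: stream[12..13]='5' size=0x5=5, data at stream[15..20]='1clrl' -> body[7..12], body so far='7ni1u2v1clrl'
Chunk 3: stream[22..23]='6' size=0x6=6, data at stream[25..31]='a8a9sp' -> body[12..18], body so far='7ni1u2v1clrla8a9sp'
Chunk 4: stream[33..34]='1' size=0x1=1, data at stream[36..37]='j' -> body[18..19], body so far='7ni1u2v1clrla8a9spj'
Chunk 5: stream[39..40]='7' size=0x7=7, data at stream[42..49]='fyzxnvl' -> body[19..26], body so far='7ni1u2v1clrla8a9spjfyzxnvl'
Chunk 6: stream[51..52]='0' size=0 (terminator). Final body='7ni1u2v1clrla8a9spjfyzxnvl' (26 bytes)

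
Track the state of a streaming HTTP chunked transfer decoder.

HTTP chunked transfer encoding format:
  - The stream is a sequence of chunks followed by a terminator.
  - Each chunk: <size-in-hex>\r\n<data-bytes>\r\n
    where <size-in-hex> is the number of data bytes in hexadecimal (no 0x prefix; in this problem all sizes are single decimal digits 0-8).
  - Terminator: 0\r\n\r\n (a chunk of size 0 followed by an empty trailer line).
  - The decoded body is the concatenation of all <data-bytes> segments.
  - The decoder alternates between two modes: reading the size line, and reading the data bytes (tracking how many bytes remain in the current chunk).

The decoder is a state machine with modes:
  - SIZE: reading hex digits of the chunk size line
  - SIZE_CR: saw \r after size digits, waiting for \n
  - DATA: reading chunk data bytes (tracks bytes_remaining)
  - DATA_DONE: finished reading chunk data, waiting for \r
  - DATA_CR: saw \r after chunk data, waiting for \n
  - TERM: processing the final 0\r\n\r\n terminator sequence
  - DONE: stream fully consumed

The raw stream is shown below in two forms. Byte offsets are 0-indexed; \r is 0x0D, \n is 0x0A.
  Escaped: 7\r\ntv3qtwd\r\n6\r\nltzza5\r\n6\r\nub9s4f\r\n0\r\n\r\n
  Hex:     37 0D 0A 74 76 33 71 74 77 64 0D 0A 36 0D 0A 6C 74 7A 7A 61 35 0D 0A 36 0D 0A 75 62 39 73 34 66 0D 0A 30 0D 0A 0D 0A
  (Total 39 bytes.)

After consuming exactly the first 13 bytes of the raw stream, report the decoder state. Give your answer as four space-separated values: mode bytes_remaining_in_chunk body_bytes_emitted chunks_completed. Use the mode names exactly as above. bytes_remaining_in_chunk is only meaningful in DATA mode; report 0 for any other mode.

Answer: SIZE 0 7 1

Derivation:
Byte 0 = '7': mode=SIZE remaining=0 emitted=0 chunks_done=0
Byte 1 = 0x0D: mode=SIZE_CR remaining=0 emitted=0 chunks_done=0
Byte 2 = 0x0A: mode=DATA remaining=7 emitted=0 chunks_done=0
Byte 3 = 't': mode=DATA remaining=6 emitted=1 chunks_done=0
Byte 4 = 'v': mode=DATA remaining=5 emitted=2 chunks_done=0
Byte 5 = '3': mode=DATA remaining=4 emitted=3 chunks_done=0
Byte 6 = 'q': mode=DATA remaining=3 emitted=4 chunks_done=0
Byte 7 = 't': mode=DATA remaining=2 emitted=5 chunks_done=0
Byte 8 = 'w': mode=DATA remaining=1 emitted=6 chunks_done=0
Byte 9 = 'd': mode=DATA_DONE remaining=0 emitted=7 chunks_done=0
Byte 10 = 0x0D: mode=DATA_CR remaining=0 emitted=7 chunks_done=0
Byte 11 = 0x0A: mode=SIZE remaining=0 emitted=7 chunks_done=1
Byte 12 = '6': mode=SIZE remaining=0 emitted=7 chunks_done=1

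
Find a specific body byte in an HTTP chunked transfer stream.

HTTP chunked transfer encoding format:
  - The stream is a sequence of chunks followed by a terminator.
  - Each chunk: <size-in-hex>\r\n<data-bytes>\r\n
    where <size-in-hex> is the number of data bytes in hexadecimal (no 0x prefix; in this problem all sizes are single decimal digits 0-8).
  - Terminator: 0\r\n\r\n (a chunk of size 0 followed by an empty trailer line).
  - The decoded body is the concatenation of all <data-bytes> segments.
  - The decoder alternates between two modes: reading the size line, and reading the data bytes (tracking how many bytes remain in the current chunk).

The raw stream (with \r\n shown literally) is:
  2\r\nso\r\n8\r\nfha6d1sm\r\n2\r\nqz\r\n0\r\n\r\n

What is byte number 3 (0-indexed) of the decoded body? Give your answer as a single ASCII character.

Answer: h

Derivation:
Chunk 1: stream[0..1]='2' size=0x2=2, data at stream[3..5]='so' -> body[0..2], body so far='so'
Chunk 2: stream[7..8]='8' size=0x8=8, data at stream[10..18]='fha6d1sm' -> body[2..10], body so far='sofha6d1sm'
Chunk 3: stream[20..21]='2' size=0x2=2, data at stream[23..25]='qz' -> body[10..12], body so far='sofha6d1smqz'
Chunk 4: stream[27..28]='0' size=0 (terminator). Final body='sofha6d1smqz' (12 bytes)
Body byte 3 = 'h'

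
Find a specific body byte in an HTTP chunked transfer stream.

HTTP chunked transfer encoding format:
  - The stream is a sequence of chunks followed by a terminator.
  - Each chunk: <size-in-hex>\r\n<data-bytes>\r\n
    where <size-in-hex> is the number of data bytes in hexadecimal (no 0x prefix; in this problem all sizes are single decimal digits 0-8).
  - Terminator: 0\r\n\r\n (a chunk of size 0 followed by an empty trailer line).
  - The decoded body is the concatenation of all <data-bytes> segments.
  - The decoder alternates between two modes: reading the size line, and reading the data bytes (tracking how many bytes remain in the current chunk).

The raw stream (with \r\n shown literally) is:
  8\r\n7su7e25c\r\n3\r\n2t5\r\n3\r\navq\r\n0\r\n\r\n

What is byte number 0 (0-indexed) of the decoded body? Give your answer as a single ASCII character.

Chunk 1: stream[0..1]='8' size=0x8=8, data at stream[3..11]='7su7e25c' -> body[0..8], body so far='7su7e25c'
Chunk 2: stream[13..14]='3' size=0x3=3, data at stream[16..19]='2t5' -> body[8..11], body so far='7su7e25c2t5'
Chunk 3: stream[21..22]='3' size=0x3=3, data at stream[24..27]='avq' -> body[11..14], body so far='7su7e25c2t5avq'
Chunk 4: stream[29..30]='0' size=0 (terminator). Final body='7su7e25c2t5avq' (14 bytes)
Body byte 0 = '7'

Answer: 7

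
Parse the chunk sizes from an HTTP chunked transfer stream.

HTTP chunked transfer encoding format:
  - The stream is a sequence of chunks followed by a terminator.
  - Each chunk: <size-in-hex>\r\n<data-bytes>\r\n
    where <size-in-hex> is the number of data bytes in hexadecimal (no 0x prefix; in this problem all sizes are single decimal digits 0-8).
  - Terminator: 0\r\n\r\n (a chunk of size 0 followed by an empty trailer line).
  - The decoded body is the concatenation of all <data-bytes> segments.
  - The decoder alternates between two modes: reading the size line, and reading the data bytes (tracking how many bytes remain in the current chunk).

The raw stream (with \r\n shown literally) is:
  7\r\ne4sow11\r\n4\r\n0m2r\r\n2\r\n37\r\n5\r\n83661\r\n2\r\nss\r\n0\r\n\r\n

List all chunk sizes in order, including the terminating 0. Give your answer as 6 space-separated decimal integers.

Answer: 7 4 2 5 2 0

Derivation:
Chunk 1: stream[0..1]='7' size=0x7=7, data at stream[3..10]='e4sow11' -> body[0..7], body so far='e4sow11'
Chunk 2: stream[12..13]='4' size=0x4=4, data at stream[15..19]='0m2r' -> body[7..11], body so far='e4sow110m2r'
Chunk 3: stream[21..22]='2' size=0x2=2, data at stream[24..26]='37' -> body[11..13], body so far='e4sow110m2r37'
Chunk 4: stream[28..29]='5' size=0x5=5, data at stream[31..36]='83661' -> body[13..18], body so far='e4sow110m2r3783661'
Chunk 5: stream[38..39]='2' size=0x2=2, data at stream[41..43]='ss' -> body[18..20], body so far='e4sow110m2r3783661ss'
Chunk 6: stream[45..46]='0' size=0 (terminator). Final body='e4sow110m2r3783661ss' (20 bytes)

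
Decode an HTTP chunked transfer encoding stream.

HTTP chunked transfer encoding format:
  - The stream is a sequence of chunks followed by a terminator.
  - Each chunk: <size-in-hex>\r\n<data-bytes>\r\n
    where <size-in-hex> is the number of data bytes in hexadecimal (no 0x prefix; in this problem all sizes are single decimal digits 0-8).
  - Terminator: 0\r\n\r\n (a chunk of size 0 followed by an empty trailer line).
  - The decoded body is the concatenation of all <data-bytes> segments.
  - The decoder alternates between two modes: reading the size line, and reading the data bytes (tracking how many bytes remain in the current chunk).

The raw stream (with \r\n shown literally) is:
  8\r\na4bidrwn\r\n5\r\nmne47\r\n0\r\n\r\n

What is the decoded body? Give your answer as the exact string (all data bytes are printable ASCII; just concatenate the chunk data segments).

Answer: a4bidrwnmne47

Derivation:
Chunk 1: stream[0..1]='8' size=0x8=8, data at stream[3..11]='a4bidrwn' -> body[0..8], body so far='a4bidrwn'
Chunk 2: stream[13..14]='5' size=0x5=5, data at stream[16..21]='mne47' -> body[8..13], body so far='a4bidrwnmne47'
Chunk 3: stream[23..24]='0' size=0 (terminator). Final body='a4bidrwnmne47' (13 bytes)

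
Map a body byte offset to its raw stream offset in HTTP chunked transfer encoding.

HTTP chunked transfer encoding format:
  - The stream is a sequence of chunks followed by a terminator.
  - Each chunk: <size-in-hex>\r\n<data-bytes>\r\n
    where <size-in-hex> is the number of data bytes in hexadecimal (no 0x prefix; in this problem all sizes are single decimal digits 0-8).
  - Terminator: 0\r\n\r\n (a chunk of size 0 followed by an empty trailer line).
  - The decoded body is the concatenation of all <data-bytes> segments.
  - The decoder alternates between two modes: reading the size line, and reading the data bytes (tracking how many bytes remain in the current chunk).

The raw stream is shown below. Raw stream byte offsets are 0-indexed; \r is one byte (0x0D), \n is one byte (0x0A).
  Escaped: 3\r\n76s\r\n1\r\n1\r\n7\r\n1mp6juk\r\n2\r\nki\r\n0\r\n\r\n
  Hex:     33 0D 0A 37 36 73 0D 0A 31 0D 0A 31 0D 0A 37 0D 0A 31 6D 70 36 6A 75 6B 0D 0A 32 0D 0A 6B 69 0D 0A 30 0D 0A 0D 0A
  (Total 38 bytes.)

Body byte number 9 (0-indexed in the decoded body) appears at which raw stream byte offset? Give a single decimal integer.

Answer: 22

Derivation:
Chunk 1: stream[0..1]='3' size=0x3=3, data at stream[3..6]='76s' -> body[0..3], body so far='76s'
Chunk 2: stream[8..9]='1' size=0x1=1, data at stream[11..12]='1' -> body[3..4], body so far='76s1'
Chunk 3: stream[14..15]='7' size=0x7=7, data at stream[17..24]='1mp6juk' -> body[4..11], body so far='76s11mp6juk'
Chunk 4: stream[26..27]='2' size=0x2=2, data at stream[29..31]='ki' -> body[11..13], body so far='76s11mp6jukki'
Chunk 5: stream[33..34]='0' size=0 (terminator). Final body='76s11mp6jukki' (13 bytes)
Body byte 9 at stream offset 22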